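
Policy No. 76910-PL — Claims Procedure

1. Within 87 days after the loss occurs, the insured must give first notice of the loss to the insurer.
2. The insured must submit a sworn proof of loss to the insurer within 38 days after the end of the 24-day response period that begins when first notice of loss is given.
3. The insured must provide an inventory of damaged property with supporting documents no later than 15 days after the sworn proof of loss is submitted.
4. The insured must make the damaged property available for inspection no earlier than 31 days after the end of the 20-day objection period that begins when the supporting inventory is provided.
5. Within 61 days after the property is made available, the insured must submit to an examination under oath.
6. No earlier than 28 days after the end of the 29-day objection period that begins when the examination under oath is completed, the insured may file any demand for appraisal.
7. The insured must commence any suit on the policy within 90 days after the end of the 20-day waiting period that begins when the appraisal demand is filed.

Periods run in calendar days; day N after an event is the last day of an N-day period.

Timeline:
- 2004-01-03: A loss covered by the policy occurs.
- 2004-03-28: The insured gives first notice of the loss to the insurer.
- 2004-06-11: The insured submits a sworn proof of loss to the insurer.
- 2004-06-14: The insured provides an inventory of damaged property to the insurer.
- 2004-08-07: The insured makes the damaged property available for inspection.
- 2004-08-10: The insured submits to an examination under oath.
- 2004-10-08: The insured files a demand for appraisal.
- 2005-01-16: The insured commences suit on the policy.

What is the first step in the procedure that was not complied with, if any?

Step 2

(1) due by 2004-01-03 + 87 days = 2004-03-30; done 2004-03-28 — timely.
(2) due by 2004-04-21 + 38 days = 2004-05-29; done 2004-06-11 — 13 days late.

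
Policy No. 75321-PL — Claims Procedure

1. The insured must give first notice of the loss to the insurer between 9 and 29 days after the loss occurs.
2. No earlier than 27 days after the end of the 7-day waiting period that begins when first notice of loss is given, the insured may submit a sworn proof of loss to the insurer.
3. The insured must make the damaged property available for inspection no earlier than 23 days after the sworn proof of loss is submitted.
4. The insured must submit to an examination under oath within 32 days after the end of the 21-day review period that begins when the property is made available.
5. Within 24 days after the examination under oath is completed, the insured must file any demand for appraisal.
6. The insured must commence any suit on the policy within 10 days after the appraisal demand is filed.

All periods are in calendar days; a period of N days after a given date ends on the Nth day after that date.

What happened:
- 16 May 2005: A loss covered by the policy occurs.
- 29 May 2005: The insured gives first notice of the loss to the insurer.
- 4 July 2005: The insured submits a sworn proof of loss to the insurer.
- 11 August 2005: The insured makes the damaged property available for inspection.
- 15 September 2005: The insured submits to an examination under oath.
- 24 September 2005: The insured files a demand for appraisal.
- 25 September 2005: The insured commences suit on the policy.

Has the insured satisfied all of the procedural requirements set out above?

Yes

(1) the permitted window runs from 16 May 2005 + 9 = 25 May 2005 to 16 May 2005 + 29 = 14 June 2005; 29 May 2005 falls inside that range.
(2) permitted from 5 June 2005 + 27 days = 2 July 2005 onward; done 4 July 2005 — permitted.
(3) permitted from 4 July 2005 + 23 days = 27 July 2005 onward; done 11 August 2005, after the minimum wait.
(4) due by 1 September 2005 + 32 days = 3 October 2005; done 15 September 2005 — timely.
(5) due by 15 September 2005 + 24 days = 9 October 2005; 24 September 2005 is within that limit.
(6) due by 24 September 2005 + 10 days = 4 October 2005; completed 25 September 2005, before the deadline.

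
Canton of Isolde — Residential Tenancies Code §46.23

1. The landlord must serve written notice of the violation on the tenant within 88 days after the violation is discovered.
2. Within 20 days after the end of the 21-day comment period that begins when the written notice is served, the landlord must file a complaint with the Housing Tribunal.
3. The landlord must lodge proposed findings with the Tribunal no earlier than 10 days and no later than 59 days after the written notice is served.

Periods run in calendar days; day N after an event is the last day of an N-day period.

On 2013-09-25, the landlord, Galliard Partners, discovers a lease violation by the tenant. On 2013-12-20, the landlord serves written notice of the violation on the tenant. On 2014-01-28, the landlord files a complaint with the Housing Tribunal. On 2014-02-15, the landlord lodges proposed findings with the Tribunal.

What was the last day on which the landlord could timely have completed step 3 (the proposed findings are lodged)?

2014-02-17

Step 3 runs from 2013-12-20, when the written notice is served. The window is 10–59 days after 2013-12-20; it closes on 2014-02-17.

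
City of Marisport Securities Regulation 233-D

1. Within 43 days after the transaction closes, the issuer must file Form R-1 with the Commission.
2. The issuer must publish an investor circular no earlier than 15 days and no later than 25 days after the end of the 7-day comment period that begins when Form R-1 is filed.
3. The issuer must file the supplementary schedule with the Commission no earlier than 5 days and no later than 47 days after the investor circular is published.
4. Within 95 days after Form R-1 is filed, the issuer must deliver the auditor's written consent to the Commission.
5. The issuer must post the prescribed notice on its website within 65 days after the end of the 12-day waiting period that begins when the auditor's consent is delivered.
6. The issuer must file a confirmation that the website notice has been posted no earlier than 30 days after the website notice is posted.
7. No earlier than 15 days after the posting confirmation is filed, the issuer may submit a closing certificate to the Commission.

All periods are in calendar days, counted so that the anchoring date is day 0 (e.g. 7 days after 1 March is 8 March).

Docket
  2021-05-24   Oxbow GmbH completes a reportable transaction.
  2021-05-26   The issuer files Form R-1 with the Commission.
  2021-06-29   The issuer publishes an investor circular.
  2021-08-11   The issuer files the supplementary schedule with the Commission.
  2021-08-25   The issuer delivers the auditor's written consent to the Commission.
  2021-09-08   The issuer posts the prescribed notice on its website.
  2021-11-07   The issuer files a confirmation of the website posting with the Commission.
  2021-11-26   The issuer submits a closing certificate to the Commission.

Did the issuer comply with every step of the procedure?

(1) due by 2021-05-24 + 43 days = 2021-07-06; completed 2021-05-26, before the deadline.
(2) the permitted window runs from 2021-06-02 + 15 = 2021-06-17 to 2021-06-02 + 25 = 2021-06-27; done 2021-06-29 — 2 days after the window closed.

No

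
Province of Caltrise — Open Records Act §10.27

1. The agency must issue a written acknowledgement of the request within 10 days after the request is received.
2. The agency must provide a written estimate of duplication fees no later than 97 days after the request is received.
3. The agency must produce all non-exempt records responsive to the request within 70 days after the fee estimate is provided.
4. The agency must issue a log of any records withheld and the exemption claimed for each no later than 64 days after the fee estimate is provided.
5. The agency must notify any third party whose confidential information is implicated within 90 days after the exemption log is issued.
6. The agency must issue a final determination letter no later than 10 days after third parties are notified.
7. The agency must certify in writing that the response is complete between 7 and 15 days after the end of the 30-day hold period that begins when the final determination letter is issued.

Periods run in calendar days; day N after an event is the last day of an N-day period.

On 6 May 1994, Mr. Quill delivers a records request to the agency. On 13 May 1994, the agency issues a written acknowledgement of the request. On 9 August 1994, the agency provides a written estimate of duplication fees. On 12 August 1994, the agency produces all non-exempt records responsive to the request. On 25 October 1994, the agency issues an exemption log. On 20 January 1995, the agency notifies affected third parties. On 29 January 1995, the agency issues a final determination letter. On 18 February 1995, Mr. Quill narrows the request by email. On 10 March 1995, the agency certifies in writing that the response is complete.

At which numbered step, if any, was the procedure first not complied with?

Step 1 — counting 10 days from 6 May 1994 (when the request is received) gives a deadline of 16 May 1994; 13 May 1994 is within that limit.
Step 2 — counting 97 days from 6 May 1994 (when the request is received) gives a deadline of 11 August 1994; completed 9 August 1994, before the deadline.
Step 3 — counting 70 days from 9 August 1994 (when the fee estimate is provided) gives a deadline of 18 October 1994; completed 12 August 1994, before the deadline.
Step 4 — counting 64 days from 9 August 1994 (when the fee estimate is provided) gives a deadline of 12 October 1994; done 25 October 1994 — 13 days late.
No need to go further; step 4 was not satisfied.

Step 4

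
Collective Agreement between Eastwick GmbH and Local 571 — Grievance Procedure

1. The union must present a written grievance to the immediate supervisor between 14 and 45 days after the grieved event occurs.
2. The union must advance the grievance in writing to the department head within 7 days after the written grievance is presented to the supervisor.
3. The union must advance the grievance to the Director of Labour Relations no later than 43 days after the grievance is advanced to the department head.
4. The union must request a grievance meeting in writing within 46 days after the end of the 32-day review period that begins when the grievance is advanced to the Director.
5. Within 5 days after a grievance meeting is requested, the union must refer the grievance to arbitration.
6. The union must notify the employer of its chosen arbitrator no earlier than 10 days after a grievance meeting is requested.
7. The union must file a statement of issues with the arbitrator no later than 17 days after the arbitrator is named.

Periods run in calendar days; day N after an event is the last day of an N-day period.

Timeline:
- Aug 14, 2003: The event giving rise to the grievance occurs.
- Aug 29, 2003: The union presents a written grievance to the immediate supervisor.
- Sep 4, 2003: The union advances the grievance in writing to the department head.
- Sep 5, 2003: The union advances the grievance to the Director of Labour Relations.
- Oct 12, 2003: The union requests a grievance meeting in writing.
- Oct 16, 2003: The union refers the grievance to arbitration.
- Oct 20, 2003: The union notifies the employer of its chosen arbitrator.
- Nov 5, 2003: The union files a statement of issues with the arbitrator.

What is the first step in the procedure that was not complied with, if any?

Step 1 — 14 and 45 days from Aug 14, 2003 (when the grieved event occurs) are Aug 28, 2003 and Sep 28, 2003 respectively; done Aug 29, 2003 — within the window.
Step 2 — counting 7 days from Aug 29, 2003 (when the written grievance is presented to the supervisor) gives a deadline of Sep 5, 2003; done Sep 4, 2003 — timely.
Step 3 — counting 43 days from Sep 4, 2003 (when the grievance is advanced to the department head) gives a deadline of Oct 17, 2003; completed Sep 5, 2003, before the deadline.
Step 4 — counting 46 days from Oct 7, 2003 (end of the 32-day review period, which began when the grievance is advanced to the Director on Sep 5, 2003) gives a deadline of Nov 22, 2003; done Oct 12, 2003 — timely.
Step 5 — counting 5 days from Oct 12, 2003 (when a grievance meeting is requested) gives a deadline of Oct 17, 2003; Oct 16, 2003 is within that limit.
Step 6 — must wait 10 days from Oct 12, 2003 (when a grievance meeting is requested), so not before Oct 22, 2003; acted on Oct 20, 2003, 2 days prematurely.

Step 6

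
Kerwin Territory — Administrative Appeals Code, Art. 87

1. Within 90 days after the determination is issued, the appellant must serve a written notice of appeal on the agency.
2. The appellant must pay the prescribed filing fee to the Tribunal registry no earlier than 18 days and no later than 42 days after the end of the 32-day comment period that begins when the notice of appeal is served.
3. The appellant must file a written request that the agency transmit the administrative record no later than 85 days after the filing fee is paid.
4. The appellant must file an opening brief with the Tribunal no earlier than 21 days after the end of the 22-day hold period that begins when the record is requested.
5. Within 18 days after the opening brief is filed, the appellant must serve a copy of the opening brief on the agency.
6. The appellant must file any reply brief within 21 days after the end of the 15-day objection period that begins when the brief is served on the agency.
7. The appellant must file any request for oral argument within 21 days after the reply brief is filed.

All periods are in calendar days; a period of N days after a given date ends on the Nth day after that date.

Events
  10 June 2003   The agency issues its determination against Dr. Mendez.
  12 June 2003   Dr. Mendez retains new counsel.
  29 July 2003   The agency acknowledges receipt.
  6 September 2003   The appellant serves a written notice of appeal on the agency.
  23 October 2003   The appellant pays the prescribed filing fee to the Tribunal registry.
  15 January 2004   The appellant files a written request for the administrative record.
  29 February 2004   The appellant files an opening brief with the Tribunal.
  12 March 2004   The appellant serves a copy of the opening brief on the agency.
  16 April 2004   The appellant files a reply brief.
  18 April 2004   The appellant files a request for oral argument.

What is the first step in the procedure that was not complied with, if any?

(1) due by 10 June 2003 + 90 days = 8 September 2003; completed 6 September 2003, before the deadline.
(2) the permitted window runs from 8 October 2003 + 18 = 26 October 2003 to 8 October 2003 + 42 = 19 November 2003; 23 October 2003 is 3 days too early.

Step 2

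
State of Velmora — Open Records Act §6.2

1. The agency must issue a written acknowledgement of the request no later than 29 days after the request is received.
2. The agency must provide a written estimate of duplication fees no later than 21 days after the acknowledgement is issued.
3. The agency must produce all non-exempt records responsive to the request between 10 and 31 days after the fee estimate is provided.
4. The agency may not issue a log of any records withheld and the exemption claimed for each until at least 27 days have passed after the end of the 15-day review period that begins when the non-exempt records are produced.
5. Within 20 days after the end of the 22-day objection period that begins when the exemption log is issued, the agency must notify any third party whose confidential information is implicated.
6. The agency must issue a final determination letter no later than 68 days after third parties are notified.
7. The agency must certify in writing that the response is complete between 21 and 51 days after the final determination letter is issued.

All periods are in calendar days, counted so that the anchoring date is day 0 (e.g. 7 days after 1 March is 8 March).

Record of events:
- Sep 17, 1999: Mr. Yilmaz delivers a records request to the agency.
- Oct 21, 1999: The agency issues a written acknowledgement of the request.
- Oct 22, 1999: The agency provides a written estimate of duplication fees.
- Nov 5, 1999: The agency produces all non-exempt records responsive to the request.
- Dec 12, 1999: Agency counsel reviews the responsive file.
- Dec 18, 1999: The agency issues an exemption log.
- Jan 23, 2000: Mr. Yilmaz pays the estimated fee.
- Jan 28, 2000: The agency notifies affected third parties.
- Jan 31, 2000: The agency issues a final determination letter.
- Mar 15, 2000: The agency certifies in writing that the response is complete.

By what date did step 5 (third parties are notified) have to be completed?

The exemption log is issued on Dec 18, 1999; the 22-day objection period therefore ends Jan 9, 2000, and step 5 runs from that date. 20 days after Jan 9, 2000 is Jan 29, 2000.

Jan 29, 2000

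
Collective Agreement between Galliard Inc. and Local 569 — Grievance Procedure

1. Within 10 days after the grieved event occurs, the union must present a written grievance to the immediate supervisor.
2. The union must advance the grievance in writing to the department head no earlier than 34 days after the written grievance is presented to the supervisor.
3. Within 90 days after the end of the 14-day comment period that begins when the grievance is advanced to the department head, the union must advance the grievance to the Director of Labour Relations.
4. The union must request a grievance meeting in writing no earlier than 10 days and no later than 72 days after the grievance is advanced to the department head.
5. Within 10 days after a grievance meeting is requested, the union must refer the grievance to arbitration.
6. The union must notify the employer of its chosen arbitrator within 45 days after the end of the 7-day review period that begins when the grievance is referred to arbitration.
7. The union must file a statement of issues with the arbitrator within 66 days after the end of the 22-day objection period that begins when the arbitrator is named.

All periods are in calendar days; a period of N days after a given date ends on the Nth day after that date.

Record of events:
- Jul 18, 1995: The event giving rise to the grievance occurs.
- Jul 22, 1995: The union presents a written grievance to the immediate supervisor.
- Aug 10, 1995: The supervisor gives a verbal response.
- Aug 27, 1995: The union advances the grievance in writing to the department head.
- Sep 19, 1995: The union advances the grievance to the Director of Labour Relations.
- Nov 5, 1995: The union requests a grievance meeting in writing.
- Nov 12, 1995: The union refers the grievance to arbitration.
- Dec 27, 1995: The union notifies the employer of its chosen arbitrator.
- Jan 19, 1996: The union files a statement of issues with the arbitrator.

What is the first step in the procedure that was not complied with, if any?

None — every step was satisfied

Step 1: 10 days after Jul 18, 1995 (when the grieved event occurs) is Jul 28, 1995; completed Jul 22, 1995, before the deadline.
Step 2: the earliest permitted date is 34 days after Jul 22, 1995 (when the written grievance is presented to the supervisor), i.e. Aug 25, 1995; done Aug 27, 1995, after the minimum wait.
Step 3: 90 days after Sep 10, 1995 (end of the 14-day comment period, which began when the grievance is advanced to the department head on Aug 27, 1995) is Dec 9, 1995; completed Sep 19, 1995, before the deadline.
Step 4: the window is 10–72 days after Aug 27, 1995 (when the grievance is advanced to the department head), so Sep 6, 1995 through Nov 7, 1995; Nov 5, 1995 falls inside that range.
Step 5: 10 days after Nov 5, 1995 (when a grievance meeting is requested) is Nov 15, 1995; Nov 12, 1995 is within that limit.
Step 6: 45 days after Nov 19, 1995 (end of the 7-day review period, which began when the grievance is referred to arbitration on Nov 12, 1995) is Jan 3, 1996; completed Dec 27, 1995, before the deadline.
Step 7: 66 days after Jan 18, 1996 (end of the 22-day objection period, which began when the arbitrator is named on Dec 27, 1995) is Mar 24, 1996; Jan 19, 1996 is within that limit.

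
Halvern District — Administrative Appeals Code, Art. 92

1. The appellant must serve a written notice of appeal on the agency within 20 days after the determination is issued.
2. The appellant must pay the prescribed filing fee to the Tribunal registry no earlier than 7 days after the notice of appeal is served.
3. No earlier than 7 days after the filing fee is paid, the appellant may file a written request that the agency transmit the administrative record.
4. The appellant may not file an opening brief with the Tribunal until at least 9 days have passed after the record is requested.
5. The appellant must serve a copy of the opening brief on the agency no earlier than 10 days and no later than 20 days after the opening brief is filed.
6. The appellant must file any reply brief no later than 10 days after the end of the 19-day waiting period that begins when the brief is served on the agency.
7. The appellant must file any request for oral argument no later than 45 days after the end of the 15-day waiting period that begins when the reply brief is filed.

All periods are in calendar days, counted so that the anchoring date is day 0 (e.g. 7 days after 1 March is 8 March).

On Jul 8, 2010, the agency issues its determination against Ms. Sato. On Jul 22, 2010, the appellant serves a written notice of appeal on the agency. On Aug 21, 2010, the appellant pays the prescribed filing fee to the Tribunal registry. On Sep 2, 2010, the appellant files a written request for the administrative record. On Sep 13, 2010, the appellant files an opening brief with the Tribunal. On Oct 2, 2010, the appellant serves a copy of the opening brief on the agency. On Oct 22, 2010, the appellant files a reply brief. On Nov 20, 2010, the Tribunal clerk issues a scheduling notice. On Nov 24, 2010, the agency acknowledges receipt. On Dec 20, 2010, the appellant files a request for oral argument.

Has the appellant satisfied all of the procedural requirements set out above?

(1) due by Jul 8, 2010 + 20 days = Jul 28, 2010; completed Jul 22, 2010, before the deadline.
(2) permitted from Jul 22, 2010 + 7 days = Jul 29, 2010 onward; done Aug 21, 2010, after the minimum wait.
(3) permitted from Aug 21, 2010 + 7 days = Aug 28, 2010 onward; done Sep 2, 2010 — permitted.
(4) permitted from Sep 2, 2010 + 9 days = Sep 11, 2010 onward; done Sep 13, 2010 — permitted.
(5) the permitted window runs from Sep 13, 2010 + 10 = Sep 23, 2010 to Sep 13, 2010 + 20 = Oct 3, 2010; done Oct 2, 2010 — within the window.
(6) due by Oct 21, 2010 + 10 days = Oct 31, 2010; completed Oct 22, 2010, before the deadline.
(7) due by Nov 6, 2010 + 45 days = Dec 21, 2010; Dec 20, 2010 is within that limit.

Yes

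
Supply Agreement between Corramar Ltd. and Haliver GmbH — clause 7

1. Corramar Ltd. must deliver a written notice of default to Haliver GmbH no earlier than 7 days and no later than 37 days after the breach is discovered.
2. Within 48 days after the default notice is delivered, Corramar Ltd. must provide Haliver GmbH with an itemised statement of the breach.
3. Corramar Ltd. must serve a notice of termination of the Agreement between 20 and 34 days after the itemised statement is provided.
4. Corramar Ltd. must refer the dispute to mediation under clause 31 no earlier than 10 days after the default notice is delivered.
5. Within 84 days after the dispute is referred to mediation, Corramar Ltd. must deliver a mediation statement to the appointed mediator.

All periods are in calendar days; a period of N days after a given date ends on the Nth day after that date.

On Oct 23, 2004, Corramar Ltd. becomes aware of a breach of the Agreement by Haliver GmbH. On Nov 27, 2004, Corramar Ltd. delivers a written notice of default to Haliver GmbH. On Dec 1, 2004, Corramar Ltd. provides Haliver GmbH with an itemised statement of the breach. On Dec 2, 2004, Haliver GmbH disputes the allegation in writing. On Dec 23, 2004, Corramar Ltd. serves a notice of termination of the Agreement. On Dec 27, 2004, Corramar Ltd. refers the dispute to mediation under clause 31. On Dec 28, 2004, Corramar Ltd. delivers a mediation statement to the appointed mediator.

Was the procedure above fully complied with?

(1) the permitted window runs from Oct 23, 2004 + 7 = Oct 30, 2004 to Oct 23, 2004 + 37 = Nov 29, 2004; Nov 27, 2004 falls inside that range.
(2) due by Nov 27, 2004 + 48 days = Jan 14, 2005; completed Dec 1, 2004, before the deadline.
(3) the permitted window runs from Dec 1, 2004 + 20 = Dec 21, 2004 to Dec 1, 2004 + 34 = Jan 4, 2005; done Dec 23, 2004 — within the window.
(4) permitted from Nov 27, 2004 + 10 days = Dec 7, 2004 onward; Dec 27, 2004 is on or after that date.
(5) due by Dec 27, 2004 + 84 days = Mar 21, 2005; Dec 28, 2004 is within that limit.

Yes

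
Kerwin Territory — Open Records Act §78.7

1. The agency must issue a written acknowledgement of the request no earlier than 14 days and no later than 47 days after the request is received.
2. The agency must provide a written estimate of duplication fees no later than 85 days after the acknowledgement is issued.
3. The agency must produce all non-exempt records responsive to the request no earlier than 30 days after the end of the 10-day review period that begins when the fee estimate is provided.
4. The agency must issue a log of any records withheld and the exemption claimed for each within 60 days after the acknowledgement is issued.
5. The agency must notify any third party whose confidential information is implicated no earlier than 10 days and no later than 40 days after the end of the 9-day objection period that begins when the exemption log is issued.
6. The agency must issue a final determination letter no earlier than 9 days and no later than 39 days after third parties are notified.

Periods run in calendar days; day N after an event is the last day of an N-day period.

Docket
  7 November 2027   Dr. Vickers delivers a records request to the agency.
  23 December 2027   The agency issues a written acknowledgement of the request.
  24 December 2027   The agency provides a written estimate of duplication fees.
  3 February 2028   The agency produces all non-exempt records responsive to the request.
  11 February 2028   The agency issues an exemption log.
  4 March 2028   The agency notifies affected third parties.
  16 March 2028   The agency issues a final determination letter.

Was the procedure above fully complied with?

Yes

Step 1: the window is 14–47 days after 7 November 2027 (when the request is received), so 21 November 2027 through 24 December 2027; done 23 December 2027 — within the window.
Step 2: 85 days after 23 December 2027 (when the acknowledgement is issued) is 17 March 2028; completed 24 December 2027, before the deadline.
Step 3: the earliest permitted date is 30 days after 3 January 2028 (end of the 10-day review period, which began when the fee estimate is provided on 24 December 2027), i.e. 2 February 2028; done 3 February 2028, after the minimum wait.
Step 4: 60 days after 23 December 2027 (when the acknowledgement is issued) is 21 February 2028; 11 February 2028 is within that limit.
Step 5: the window is 10–40 days after 20 February 2028 (end of the 9-day objection period, which began when the exemption log is issued on 11 February 2028), so 1 March 2028 through 31 March 2028; 4 March 2028 falls inside that range.
Step 6: the window is 9–39 days after 4 March 2028 (when third parties are notified), so 13 March 2028 through 12 April 2028; done 16 March 2028 — within the window.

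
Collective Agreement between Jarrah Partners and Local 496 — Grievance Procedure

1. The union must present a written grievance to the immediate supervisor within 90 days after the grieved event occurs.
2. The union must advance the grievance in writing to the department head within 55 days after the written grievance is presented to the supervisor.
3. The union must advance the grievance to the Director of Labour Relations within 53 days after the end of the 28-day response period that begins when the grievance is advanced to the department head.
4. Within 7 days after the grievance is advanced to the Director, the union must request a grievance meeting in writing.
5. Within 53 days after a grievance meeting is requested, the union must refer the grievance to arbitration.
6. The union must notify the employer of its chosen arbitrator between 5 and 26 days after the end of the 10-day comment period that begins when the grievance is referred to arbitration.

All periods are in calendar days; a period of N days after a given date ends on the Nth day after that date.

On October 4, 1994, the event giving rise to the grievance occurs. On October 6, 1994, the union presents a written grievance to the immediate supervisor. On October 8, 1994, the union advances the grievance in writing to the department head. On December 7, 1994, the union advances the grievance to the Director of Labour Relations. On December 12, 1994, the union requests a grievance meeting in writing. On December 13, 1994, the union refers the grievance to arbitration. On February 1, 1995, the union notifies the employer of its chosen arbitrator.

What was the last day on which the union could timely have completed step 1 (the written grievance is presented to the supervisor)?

January 2, 1995

Step 1 runs from October 4, 1994, when the grieved event occurs. 90 days after October 4, 1994 is January 2, 1995.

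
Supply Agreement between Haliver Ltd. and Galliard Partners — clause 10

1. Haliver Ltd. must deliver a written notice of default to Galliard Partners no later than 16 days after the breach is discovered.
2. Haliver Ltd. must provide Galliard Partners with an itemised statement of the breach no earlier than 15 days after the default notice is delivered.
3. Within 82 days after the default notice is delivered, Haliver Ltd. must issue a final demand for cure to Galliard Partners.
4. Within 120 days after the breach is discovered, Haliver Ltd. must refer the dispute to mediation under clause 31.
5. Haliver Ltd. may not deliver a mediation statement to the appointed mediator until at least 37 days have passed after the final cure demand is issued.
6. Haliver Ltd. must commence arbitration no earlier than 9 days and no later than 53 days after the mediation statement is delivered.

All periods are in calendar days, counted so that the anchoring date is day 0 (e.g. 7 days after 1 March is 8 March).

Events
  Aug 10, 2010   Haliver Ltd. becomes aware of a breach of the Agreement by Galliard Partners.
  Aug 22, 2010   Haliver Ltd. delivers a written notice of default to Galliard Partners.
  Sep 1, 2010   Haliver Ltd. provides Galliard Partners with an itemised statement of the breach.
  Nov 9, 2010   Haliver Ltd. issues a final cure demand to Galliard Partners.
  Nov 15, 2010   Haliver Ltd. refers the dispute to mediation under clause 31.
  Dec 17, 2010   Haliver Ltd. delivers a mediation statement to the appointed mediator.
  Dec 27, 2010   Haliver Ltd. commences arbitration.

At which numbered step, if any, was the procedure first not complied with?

Step 1 — counting 16 days from Aug 10, 2010 (when the breach is discovered) gives a deadline of Aug 26, 2010; done Aug 22, 2010 — timely.
Step 2 — must wait 15 days from Aug 22, 2010 (when the default notice is delivered), so not before Sep 6, 2010; acted on Sep 1, 2010, 5 days prematurely.

Step 2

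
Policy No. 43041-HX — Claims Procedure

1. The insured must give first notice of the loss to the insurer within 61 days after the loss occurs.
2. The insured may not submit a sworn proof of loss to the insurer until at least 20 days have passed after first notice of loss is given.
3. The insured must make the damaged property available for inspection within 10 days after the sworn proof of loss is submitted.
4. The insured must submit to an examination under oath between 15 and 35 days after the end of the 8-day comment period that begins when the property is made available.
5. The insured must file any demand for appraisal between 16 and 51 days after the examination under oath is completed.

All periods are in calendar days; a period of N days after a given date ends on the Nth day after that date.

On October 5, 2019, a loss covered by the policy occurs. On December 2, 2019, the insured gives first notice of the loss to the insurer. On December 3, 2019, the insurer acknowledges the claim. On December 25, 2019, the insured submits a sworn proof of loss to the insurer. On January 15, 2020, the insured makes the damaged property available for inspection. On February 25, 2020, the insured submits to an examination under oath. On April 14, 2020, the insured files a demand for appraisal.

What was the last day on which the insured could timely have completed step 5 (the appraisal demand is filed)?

Step 5 runs from February 25, 2020, when the examination under oath is completed. The window is 16–51 days after February 25, 2020; it closes on April 16, 2020.

April 16, 2020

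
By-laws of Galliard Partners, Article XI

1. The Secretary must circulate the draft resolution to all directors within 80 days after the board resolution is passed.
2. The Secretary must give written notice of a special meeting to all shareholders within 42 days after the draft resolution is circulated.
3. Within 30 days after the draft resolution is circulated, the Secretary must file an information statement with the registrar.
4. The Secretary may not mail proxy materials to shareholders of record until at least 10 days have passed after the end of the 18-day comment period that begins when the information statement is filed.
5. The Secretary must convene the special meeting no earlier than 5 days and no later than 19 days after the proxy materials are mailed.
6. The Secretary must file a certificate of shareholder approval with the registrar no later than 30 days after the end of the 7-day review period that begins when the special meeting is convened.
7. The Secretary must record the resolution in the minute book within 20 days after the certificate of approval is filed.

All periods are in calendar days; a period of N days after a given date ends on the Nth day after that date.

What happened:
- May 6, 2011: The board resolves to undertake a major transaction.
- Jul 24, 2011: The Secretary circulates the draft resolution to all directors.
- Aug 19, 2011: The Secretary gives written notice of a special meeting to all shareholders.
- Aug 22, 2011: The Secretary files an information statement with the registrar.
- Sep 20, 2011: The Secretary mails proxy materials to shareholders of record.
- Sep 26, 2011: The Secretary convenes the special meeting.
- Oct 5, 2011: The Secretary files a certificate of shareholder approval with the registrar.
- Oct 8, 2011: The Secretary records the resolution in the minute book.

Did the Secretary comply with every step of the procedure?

Step 1 — counting 80 days from May 6, 2011 (when the board resolution is passed) gives a deadline of Jul 25, 2011; done Jul 24, 2011 — timely.
Step 2 — counting 42 days from Jul 24, 2011 (when the draft resolution is circulated) gives a deadline of Sep 4, 2011; Aug 19, 2011 is within that limit.
Step 3 — counting 30 days from Jul 24, 2011 (when the draft resolution is circulated) gives a deadline of Aug 23, 2011; completed Aug 22, 2011, before the deadline.
Step 4 — must wait 10 days from Sep 9, 2011 (end of the 18-day comment period, which began when the information statement is filed on Aug 22, 2011), so not before Sep 19, 2011; done Sep 20, 2011, after the minimum wait.
Step 5 — 5 and 19 days from Sep 20, 2011 (when the proxy materials are mailed) are Sep 25, 2011 and Oct 9, 2011 respectively; Sep 26, 2011 falls inside that range.
Step 6 — counting 30 days from Oct 3, 2011 (end of the 7-day review period, which began when the special meeting is convened on Sep 26, 2011) gives a deadline of Nov 2, 2011; completed Oct 5, 2011, before the deadline.
Step 7 — counting 20 days from Oct 5, 2011 (when the certificate of approval is filed) gives a deadline of Oct 25, 2011; done Oct 8, 2011 — timely.

Yes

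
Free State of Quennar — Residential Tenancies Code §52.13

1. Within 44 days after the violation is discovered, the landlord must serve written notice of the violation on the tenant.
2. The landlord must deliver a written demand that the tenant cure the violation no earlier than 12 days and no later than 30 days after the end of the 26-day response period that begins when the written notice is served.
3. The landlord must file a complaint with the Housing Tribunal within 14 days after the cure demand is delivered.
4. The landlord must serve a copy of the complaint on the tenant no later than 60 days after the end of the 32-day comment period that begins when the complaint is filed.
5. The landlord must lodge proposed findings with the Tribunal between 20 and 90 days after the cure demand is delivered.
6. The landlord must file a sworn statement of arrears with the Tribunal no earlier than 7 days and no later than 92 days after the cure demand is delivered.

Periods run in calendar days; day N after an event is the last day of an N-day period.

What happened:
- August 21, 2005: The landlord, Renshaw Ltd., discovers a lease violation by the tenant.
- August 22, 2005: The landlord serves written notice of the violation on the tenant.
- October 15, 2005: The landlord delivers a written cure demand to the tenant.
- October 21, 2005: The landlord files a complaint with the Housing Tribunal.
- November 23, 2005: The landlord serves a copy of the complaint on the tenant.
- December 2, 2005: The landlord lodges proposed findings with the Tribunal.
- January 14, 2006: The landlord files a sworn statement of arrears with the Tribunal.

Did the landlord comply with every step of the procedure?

Yes

(1) due by August 21, 2005 + 44 days = October 4, 2005; done August 22, 2005 — timely.
(2) the permitted window runs from September 17, 2005 + 12 = September 29, 2005 to September 17, 2005 + 30 = October 17, 2005; October 15, 2005 falls inside that range.
(3) due by October 15, 2005 + 14 days = October 29, 2005; October 21, 2005 is within that limit.
(4) due by November 22, 2005 + 60 days = January 21, 2006; November 23, 2005 is within that limit.
(5) the permitted window runs from October 15, 2005 + 20 = November 4, 2005 to October 15, 2005 + 90 = January 13, 2006; done December 2, 2005 — within the window.
(6) the permitted window runs from October 15, 2005 + 7 = October 22, 2005 to October 15, 2005 + 92 = January 15, 2006; done January 14, 2006 — within the window.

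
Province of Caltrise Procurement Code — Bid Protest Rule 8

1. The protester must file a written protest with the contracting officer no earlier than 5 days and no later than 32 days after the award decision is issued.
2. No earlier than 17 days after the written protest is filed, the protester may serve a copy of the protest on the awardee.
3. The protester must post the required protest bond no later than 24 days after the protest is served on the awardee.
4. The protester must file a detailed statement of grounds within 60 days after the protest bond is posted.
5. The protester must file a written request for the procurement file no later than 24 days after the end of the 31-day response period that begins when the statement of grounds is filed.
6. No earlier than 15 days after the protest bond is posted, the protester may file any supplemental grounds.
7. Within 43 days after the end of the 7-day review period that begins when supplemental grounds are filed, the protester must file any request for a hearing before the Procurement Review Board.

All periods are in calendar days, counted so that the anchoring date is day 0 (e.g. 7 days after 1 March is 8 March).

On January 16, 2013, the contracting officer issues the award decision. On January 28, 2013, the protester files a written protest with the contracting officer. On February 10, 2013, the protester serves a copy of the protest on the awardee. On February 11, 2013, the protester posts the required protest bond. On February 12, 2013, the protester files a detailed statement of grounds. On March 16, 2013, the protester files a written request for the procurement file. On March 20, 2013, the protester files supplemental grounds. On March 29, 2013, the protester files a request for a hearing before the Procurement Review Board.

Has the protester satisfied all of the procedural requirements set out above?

(1) the permitted window runs from January 16, 2013 + 5 = January 21, 2013 to January 16, 2013 + 32 = February 17, 2013; done January 28, 2013 — within the window.
(2) permitted from January 28, 2013 + 17 days = February 14, 2013 onward; February 10, 2013 is 4 days before the earliest permitted date.
No need to go further; step 2 was not satisfied.

No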